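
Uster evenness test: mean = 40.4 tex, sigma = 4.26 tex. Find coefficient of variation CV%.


Formula: CV% = (standard deviation / mean) * 100
Step 1: Ratio = 4.26 / 40.4 = 0.105446
Step 2: CV% = 0.105446 * 100 = 10.5446% ≈ 10.5%

10.5%


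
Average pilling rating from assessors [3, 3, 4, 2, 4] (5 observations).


Formula: Mean = sum / count
Sum = 3 + 3 + 4 + 2 + 4 = 16
Mean = 16 / 5 = 3.2

3.2


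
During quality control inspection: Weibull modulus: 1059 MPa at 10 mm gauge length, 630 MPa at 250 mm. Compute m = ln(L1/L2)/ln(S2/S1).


Formula: m = ln(L1/L2) / ln(S2/S1)
Step 1: ln(L1/L2) = ln(10/250) = -3.21888
Step 2: S2/S1 = 630/1059 = 0.5949
Step 3: ln(S2/S1) = ln(0.5949) = -0.51936
Step 4: m = -3.21888 / -0.51936 = 6.20

6.20 (Weibull m)


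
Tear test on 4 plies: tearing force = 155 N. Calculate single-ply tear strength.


Formula: Per-ply strength = Total force / Number of plies
Per-ply = 155 N / 4
Per-ply = 38.75 N

38.75 N


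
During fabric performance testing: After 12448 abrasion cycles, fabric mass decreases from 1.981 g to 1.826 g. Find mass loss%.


Formula: Mass loss% = ((m_before - m_after) / m_before) * 100
Step 1: Mass loss = 1.981 - 1.826 = 0.155 g
Step 2: Ratio = 0.155 / 1.981 = 0.0782433
Step 3: Mass loss% = 0.0782433 * 100 = 7.82433% ≈ 7.82%

7.82%


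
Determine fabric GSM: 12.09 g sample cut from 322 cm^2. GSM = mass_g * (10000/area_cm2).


Formula: GSM = mass_g / area_m2
Step 1: Convert area: 322 cm^2 = 322 / 10000 = 0.0322 m^2
Step 2: GSM = 12.09 g / 0.0322 m^2 = 375.5 g/m^2

375.5 g/m^2


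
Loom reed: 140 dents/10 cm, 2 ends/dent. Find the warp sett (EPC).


Formula: EPC = (dents per 10 cm * ends per dent) / 10
Step 1: Total ends per 10 cm = 140 * 2 = 280
Step 2: EPC = 280 / 10 = 28.0 ends/cm

28.0 ends/cm


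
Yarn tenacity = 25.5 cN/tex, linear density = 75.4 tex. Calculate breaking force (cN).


Formula: Breaking force = Tenacity * Linear density
F = 25.5 cN/tex * 75.4 tex
F = 1922.70 cN

1922.70 cN


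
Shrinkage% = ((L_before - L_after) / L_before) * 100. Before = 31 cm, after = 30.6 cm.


Formula: Shrinkage% = ((L_before - L_after) / L_before) * 100
Step 1: Shrinkage = 31 - 30.6 = 0.4 cm
Step 2: Shrinkage% = (0.4 / 31) * 100
Step 3: Shrinkage% = 0.012903 * 100 = 1.2903% ≈ 1.3%

1.3%


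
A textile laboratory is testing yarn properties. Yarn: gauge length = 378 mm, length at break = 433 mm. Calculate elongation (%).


Formula: Elongation (%) = ((L_break - L0) / L0) * 100
Step 1: Extension = 433 - 378 = 55 mm
Step 2: Elongation = (55 / 378) * 100
Step 3: Elongation = 0.145503 * 100 = 14.5503% ≈ 14.6%

14.6%


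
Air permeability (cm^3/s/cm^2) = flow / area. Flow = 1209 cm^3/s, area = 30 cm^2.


Formula: Air Permeability = Airflow / Test Area
AP = 1209 cm^3/s / 30 cm^2
AP = 40.3 cm^3/s/cm^2

40.3 cm^3/s/cm^2


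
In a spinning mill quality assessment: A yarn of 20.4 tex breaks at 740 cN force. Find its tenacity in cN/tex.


Formula: Tenacity = Breaking force / Linear density
Tenacity = 740 cN / 20.4 tex
Tenacity = 36.27 cN/tex

36.27 cN/tex


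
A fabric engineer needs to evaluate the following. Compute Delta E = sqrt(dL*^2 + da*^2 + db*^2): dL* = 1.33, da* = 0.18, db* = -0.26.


Formula: Delta E = sqrt(dL*^2 + da*^2 + db*^2)
Step 1: dL*^2 = 1.33^2 = 1.7689
Step 2: da*^2 = 0.18^2 = 0.0324
Step 3: db*^2 = (-0.26)^2 = 0.0676
Step 4: Sum = 1.7689 + 0.0324 + 0.0676 = 1.8689
Step 5: Delta E = sqrt(1.8689) = 1.37

1.37 Delta E


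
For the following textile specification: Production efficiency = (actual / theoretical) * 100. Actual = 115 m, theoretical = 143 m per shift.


Formula: Efficiency% = (Actual output / Theoretical output) * 100
Efficiency% = (115 / 143) * 100
Efficiency% = 0.804196 * 100 = 80.4196% ≈ 80.4%

80.4%


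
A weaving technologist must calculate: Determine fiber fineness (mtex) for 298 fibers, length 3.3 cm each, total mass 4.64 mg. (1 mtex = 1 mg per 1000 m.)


Formula: fineness (mtex) = mass (mg) / total length (km) = (mass_mg / total_length_m) * 1000
Step 1: Convert fiber length: 3.3 cm = 0.033 m
Step 2: Total fiber length = 298 * 0.033 = 9.834 m
Step 3: Linear density = 4.64 mg / 9.834 m = 0.4718 mg/m
Step 4: fineness = 0.4718 * 1000 = 471.8 mtex

471.8 mtex


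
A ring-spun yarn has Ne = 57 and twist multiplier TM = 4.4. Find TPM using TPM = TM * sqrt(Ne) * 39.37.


Formula: TPM = TM * sqrt(Ne) * 39.37
Step 1: sqrt(Ne) = sqrt(57) = 7.5498
Step 2: TM * sqrt(Ne) = 4.4 * 7.5498 = 33.2191
Step 3: TPM = 33.2191 * 39.37 = 1308 twists/m

1308 twists/m


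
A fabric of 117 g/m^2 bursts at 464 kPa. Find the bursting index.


Formula: Bursting Index = Bursting Strength / Fabric GSM
BI = 464 kPa / 117 g/m^2
BI = 3.966 kPa/(g/m^2)

3.966 kPa/(g/m^2)


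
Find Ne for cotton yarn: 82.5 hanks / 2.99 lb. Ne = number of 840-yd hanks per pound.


Formula: Ne = hanks / mass_lb
Substituting: Ne = 82.5 / 2.99
Ne = 27.6

27.6 Ne


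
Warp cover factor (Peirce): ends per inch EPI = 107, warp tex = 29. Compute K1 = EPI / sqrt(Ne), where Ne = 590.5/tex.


Formula: K1 = EPI / sqrt(Ne), with Ne = 590.5 / tex_warp
Step 1: Ne = 590.5 / 29 = 20.362
Step 2: sqrt(Ne) = sqrt(20.362) = 4.5124
Step 3: K1 = 107 / 4.5124 = 23.7

23.7


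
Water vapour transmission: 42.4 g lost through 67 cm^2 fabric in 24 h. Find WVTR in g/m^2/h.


Formula: WVTR = mass_loss / (area * time)
Step 1: Convert area: 67 cm^2 = 0.0067 m^2
Step 2: WVTR = 42.4 g / (0.0067 m^2 * 24 h)
Step 3: WVTR = 42.4 / 0.1608 = 263.7 g/m^2/h

263.7 g/m^2/h


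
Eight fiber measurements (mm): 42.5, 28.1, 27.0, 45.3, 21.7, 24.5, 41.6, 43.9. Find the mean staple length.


Formula: Mean = sum of lengths / count
Sum = 42.5 + 28.1 + 27.0 + 45.3 + 21.7 + 24.5 + 41.6 + 43.9
Sum = 274.6 mm
Mean = 274.6 / 8 = 34.33 mm

34.33 mm


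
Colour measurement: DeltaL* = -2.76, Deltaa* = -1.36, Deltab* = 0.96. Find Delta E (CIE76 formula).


Formula: Delta E = sqrt(dL*^2 + da*^2 + db*^2)
Step 1: dL*^2 = (-2.76)^2 = 7.6176
Step 2: da*^2 = (-1.36)^2 = 1.8496
Step 3: db*^2 = 0.96^2 = 0.9216
Step 4: Sum = 7.6176 + 1.8496 + 0.9216 = 10.3888
Step 5: Delta E = sqrt(10.3888) = 3.22

3.22 Delta E


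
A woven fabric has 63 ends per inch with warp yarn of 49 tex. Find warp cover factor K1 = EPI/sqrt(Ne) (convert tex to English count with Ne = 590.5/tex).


Formula: K1 = EPI / sqrt(Ne), with Ne = 590.5 / tex_warp
Step 1: Ne = 590.5 / 49 = 12.051
Step 2: sqrt(Ne) = sqrt(12.051) = 3.4715
Step 3: K1 = 63 / 3.4715 = 18.1

18.1


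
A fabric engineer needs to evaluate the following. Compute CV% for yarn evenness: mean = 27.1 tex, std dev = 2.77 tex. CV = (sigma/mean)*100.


Formula: CV% = (standard deviation / mean) * 100
Step 1: Ratio = 2.77 / 27.1 = 0.102214
Step 2: CV% = 0.102214 * 100 = 10.2214% ≈ 10.2%

10.2%


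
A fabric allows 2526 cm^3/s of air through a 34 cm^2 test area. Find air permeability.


Formula: Air Permeability = Airflow / Test Area
AP = 2526 cm^3/s / 34 cm^2
AP = 74.3 cm^3/s/cm^2

74.3 cm^3/s/cm^2


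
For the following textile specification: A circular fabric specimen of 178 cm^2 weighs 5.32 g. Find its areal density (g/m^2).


Formula: GSM = mass_g / area_m2
Step 1: Convert area: 178 cm^2 = 178 / 10000 = 0.0178 m^2
Step 2: GSM = 5.32 g / 0.0178 m^2 = 298.9 g/m^2

298.9 g/m^2


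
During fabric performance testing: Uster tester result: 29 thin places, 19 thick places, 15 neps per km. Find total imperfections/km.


Formula: Total = thin places + thick places + neps
Total = 29 + 19 + 15
Total = 63 imperfections/km

63 imperfections/km


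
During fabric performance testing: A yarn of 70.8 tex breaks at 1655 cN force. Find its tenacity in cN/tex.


Formula: Tenacity = Breaking force / Linear density
Tenacity = 1655 cN / 70.8 tex
Tenacity = 23.38 cN/tex

23.38 cN/tex


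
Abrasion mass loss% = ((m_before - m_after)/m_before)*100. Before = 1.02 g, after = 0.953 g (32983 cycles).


Formula: Mass loss% = ((m_before - m_after) / m_before) * 100
Step 1: Mass loss = 1.02 - 0.953 = 0.067 g
Step 2: Ratio = 0.067 / 1.02 = 0.0656863
Step 3: Mass loss% = 0.0656863 * 100 = 6.56863% ≈ 6.57%

6.57%


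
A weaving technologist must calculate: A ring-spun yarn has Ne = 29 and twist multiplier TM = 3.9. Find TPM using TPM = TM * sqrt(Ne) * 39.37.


Formula: TPM = TM * sqrt(Ne) * 39.37
Step 1: sqrt(Ne) = sqrt(29) = 5.3852
Step 2: TM * sqrt(Ne) = 3.9 * 5.3852 = 21.0023
Step 3: TPM = 21.0023 * 39.37 = 827 twists/m

827 twists/m


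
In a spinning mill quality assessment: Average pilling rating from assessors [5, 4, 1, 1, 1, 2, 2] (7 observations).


Formula: Mean = sum / count
Sum = 5 + 4 + 1 + 1 + 1 + 2 + 2 = 16
Mean = 16 / 7 = 2.3

2.3


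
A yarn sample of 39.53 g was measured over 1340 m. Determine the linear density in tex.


Formula: Tex = (mass_g / length_m) * 1000
Substituting: Tex = (39.53 / 1340) * 1000
Intermediate: 39.53 / 1340 = 0.0295 g/m
Tex = 0.0295 * 1000 = 29.50 tex

29.50 tex


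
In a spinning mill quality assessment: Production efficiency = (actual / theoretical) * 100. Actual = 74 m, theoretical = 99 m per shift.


Formula: Efficiency% = (Actual output / Theoretical output) * 100
Efficiency% = (74 / 99) * 100
Efficiency% = 0.747475 * 100 = 74.7475% ≈ 74.7%

74.7%


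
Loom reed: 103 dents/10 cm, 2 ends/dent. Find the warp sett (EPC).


Formula: EPC = (dents per 10 cm * ends per dent) / 10
Step 1: Total ends per 10 cm = 103 * 2 = 206
Step 2: EPC = 206 / 10 = 20.6 ends/cm

20.6 ends/cm


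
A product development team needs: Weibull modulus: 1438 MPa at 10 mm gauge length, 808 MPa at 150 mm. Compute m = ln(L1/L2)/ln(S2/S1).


Formula: m = ln(L1/L2) / ln(S2/S1)
Step 1: ln(L1/L2) = ln(10/150) = -2.70805
Step 2: S2/S1 = 808/1438 = 0.56189
Step 3: ln(S2/S1) = ln(0.56189) = -0.57645
Step 4: m = -2.70805 / -0.57645 = 4.70

4.70 (Weibull m)


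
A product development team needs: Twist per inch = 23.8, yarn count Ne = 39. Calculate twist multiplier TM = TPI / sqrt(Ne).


Formula: TM = TPI / sqrt(Ne)
Step 1: sqrt(Ne) = sqrt(39) = 6.245
Step 2: TM = 23.8 / 6.245 = 3.81

3.81 TM


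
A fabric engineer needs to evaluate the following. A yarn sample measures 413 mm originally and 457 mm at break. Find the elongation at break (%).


Formula: Elongation (%) = ((L_break - L0) / L0) * 100
Step 1: Extension = 457 - 413 = 44 mm
Step 2: Elongation = (44 / 413) * 100
Step 3: Elongation = 0.106538 * 100 = 10.6538% ≈ 10.7%

10.7%


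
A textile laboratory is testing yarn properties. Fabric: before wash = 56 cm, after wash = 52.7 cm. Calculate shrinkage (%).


Formula: Shrinkage% = ((L_before - L_after) / L_before) * 100
Step 1: Shrinkage = 56 - 52.7 = 3.3 cm
Step 2: Shrinkage% = (3.3 / 56) * 100
Step 3: Shrinkage% = 0.058929 * 100 = 5.8929% ≈ 5.9%

5.9%


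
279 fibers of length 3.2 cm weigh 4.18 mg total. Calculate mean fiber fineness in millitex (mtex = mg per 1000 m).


Formula: fineness (mtex) = mass (mg) / total length (km) = (mass_mg / total_length_m) * 1000
Step 1: Convert fiber length: 3.2 cm = 0.032 m
Step 2: Total fiber length = 279 * 0.032 = 8.928 m
Step 3: Linear density = 4.18 mg / 8.928 m = 0.4682 mg/m
Step 4: fineness = 0.4682 * 1000 = 468.2 mtex

468.2 mtex


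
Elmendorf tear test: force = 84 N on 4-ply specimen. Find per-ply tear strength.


Formula: Per-ply strength = Total force / Number of plies
Per-ply = 84 N / 4
Per-ply = 21 N

21 N


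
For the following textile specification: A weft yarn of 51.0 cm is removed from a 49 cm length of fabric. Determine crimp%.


Formula: Crimp% = ((L_yarn - L_fabric) / L_fabric) * 100
Step 1: Extension = 51.0 - 49 = 2.0 cm
Step 2: Crimp% = (2.0 / 49) * 100
Step 3: Crimp% = 0.040816 * 100 = 4.0816% ≈ 4.1%

4.1%


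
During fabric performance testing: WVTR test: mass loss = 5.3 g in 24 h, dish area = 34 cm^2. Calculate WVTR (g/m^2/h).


Formula: WVTR = mass_loss / (area * time)
Step 1: Convert area: 34 cm^2 = 0.0034 m^2
Step 2: WVTR = 5.3 g / (0.0034 m^2 * 24 h)
Step 3: WVTR = 5.3 / 0.0816 = 65.0 g/m^2/h

65.0 g/m^2/h


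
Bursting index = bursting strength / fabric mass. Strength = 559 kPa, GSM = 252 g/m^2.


Formula: Bursting Index = Bursting Strength / Fabric GSM
BI = 559 kPa / 252 g/m^2
BI = 2.218 kPa/(g/m^2)

2.218 kPa/(g/m^2)


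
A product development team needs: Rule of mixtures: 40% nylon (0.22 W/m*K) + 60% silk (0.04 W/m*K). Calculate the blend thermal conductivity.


Formula: Blend property = (fraction_A * property_A) + (fraction_B * property_B)
Step 1: Contribution A = 40/100 * 0.22 W/m*K = 0.088 W/m*K
Step 2: Contribution B = 60/100 * 0.04 W/m*K = 0.024 W/m*K
Step 3: Blend thermal conductivity = 0.088 + 0.024 = 0.112 W/m*K

0.112 W/m*K


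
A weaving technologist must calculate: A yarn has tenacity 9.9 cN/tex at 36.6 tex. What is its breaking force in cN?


Formula: Breaking force = Tenacity * Linear density
F = 9.9 cN/tex * 36.6 tex
F = 362.34 cN

362.34 cN


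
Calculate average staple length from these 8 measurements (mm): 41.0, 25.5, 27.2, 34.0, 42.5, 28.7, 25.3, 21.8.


Formula: Mean = sum of lengths / count
Sum = 41.0 + 25.5 + 27.2 + 34.0 + 42.5 + 28.7 + 25.3 + 21.8
Sum = 246.0 mm
Mean = 246.0 / 8 = 30.75 mm

30.75 mm


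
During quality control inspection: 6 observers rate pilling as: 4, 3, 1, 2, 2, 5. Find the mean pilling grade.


Formula: Mean = sum / count
Sum = 4 + 3 + 1 + 2 + 2 + 5 = 17
Mean = 17 / 6 = 2.8

2.8


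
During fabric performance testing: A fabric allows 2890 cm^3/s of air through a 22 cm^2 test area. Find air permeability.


Formula: Air Permeability = Airflow / Test Area
AP = 2890 cm^3/s / 22 cm^2
AP = 131.4 cm^3/s/cm^2

131.4 cm^3/s/cm^2


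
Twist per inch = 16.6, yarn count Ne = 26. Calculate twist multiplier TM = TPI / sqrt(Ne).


Formula: TM = TPI / sqrt(Ne)
Step 1: sqrt(Ne) = sqrt(26) = 5.099
Step 2: TM = 16.6 / 5.099 = 3.26

3.26 TM


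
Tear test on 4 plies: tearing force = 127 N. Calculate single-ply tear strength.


Formula: Per-ply strength = Total force / Number of plies
Per-ply = 127 N / 4
Per-ply = 31.75 N

31.75 N


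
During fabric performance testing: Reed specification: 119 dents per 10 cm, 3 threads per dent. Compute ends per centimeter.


Formula: EPC = (dents per 10 cm * ends per dent) / 10
Step 1: Total ends per 10 cm = 119 * 3 = 357
Step 2: EPC = 357 / 10 = 35.7 ends/cm

35.7 ends/cm


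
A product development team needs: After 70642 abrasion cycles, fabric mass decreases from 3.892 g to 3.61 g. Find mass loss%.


Formula: Mass loss% = ((m_before - m_after) / m_before) * 100
Step 1: Mass loss = 3.892 - 3.61 = 0.282 g
Step 2: Ratio = 0.282 / 3.892 = 0.0724563
Step 3: Mass loss% = 0.0724563 * 100 = 7.24563% ≈ 7.25%

7.25%


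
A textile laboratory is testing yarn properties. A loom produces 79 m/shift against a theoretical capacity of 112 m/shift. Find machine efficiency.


Formula: Efficiency% = (Actual output / Theoretical output) * 100
Efficiency% = (79 / 112) * 100
Efficiency% = 0.705357 * 100 = 70.5357% ≈ 70.5%

70.5%


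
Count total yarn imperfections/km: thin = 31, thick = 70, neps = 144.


Formula: Total = thin places + thick places + neps
Total = 31 + 70 + 144
Total = 245 imperfections/km

245 imperfections/km


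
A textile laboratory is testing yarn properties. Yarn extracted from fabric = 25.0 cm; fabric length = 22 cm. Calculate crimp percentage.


Formula: Crimp% = ((L_yarn - L_fabric) / L_fabric) * 100
Step 1: Extension = 25.0 - 22 = 3.0 cm
Step 2: Crimp% = (3.0 / 22) * 100
Step 3: Crimp% = 0.136364 * 100 = 13.6364% ≈ 13.6%

13.6%


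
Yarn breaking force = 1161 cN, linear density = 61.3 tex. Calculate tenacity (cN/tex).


Formula: Tenacity = Breaking force / Linear density
Tenacity = 1161 cN / 61.3 tex
Tenacity = 18.94 cN/tex

18.94 cN/tex


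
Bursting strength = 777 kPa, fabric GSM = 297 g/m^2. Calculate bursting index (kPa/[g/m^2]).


Formula: Bursting Index = Bursting Strength / Fabric GSM
BI = 777 kPa / 297 g/m^2
BI = 2.616 kPa/(g/m^2)

2.616 kPa/(g/m^2)


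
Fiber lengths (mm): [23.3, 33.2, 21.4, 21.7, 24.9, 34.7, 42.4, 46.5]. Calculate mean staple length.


Formula: Mean = sum of lengths / count
Sum = 23.3 + 33.2 + 21.4 + 21.7 + 24.9 + 34.7 + 42.4 + 46.5
Sum = 248.1 mm
Mean = 248.1 / 8 = 31.01 mm

31.01 mm


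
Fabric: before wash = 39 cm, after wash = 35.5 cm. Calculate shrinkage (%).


Formula: Shrinkage% = ((L_before - L_after) / L_before) * 100
Step 1: Shrinkage = 39 - 35.5 = 3.5 cm
Step 2: Shrinkage% = (3.5 / 39) * 100
Step 3: Shrinkage% = 0.089744 * 100 = 8.9744% ≈ 9.0%

9.0%


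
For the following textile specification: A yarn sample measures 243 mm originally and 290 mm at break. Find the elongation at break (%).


Formula: Elongation (%) = ((L_break - L0) / L0) * 100
Step 1: Extension = 290 - 243 = 47 mm
Step 2: Elongation = (47 / 243) * 100
Step 3: Elongation = 0.193416 * 100 = 19.3416% ≈ 19.3%

19.3%


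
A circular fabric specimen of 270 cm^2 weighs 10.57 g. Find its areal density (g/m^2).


Formula: GSM = mass_g / area_m2
Step 1: Convert area: 270 cm^2 = 270 / 10000 = 0.027 m^2
Step 2: GSM = 10.57 g / 0.027 m^2 = 391.5 g/m^2

391.5 g/m^2


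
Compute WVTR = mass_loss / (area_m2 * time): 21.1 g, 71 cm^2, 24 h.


Formula: WVTR = mass_loss / (area * time)
Step 1: Convert area: 71 cm^2 = 0.0071 m^2
Step 2: WVTR = 21.1 g / (0.0071 m^2 * 24 h)
Step 3: WVTR = 21.1 / 0.1704 = 123.8 g/m^2/h

123.8 g/m^2/h


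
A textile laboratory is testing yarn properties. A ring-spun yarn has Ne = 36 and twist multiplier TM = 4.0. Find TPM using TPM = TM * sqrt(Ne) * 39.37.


Formula: TPM = TM * sqrt(Ne) * 39.37
Step 1: sqrt(Ne) = sqrt(36) = 6
Step 2: TM * sqrt(Ne) = 4.0 * 6 = 24
Step 3: TPM = 24 * 39.37 = 945 twists/m

945 twists/m


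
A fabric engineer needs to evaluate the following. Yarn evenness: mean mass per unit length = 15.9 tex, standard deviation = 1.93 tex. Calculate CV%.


Formula: CV% = (standard deviation / mean) * 100
Step 1: Ratio = 1.93 / 15.9 = 0.121384
Step 2: CV% = 0.121384 * 100 = 12.1384% ≈ 12.1%

12.1%


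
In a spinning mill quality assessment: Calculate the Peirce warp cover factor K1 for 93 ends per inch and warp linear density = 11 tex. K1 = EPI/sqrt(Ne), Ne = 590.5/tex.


Formula: K1 = EPI / sqrt(Ne), with Ne = 590.5 / tex_warp
Step 1: Ne = 590.5 / 11 = 53.682
Step 2: sqrt(Ne) = sqrt(53.682) = 7.3268
Step 3: K1 = 93 / 7.3268 = 12.7

12.7


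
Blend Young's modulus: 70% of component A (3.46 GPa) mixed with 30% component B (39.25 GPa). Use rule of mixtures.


Formula: Blend property = (fraction_A * property_A) + (fraction_B * property_B)
Step 1: Contribution A = 70/100 * 3.46 GPa = 2.422 GPa
Step 2: Contribution B = 30/100 * 39.25 GPa = 11.775 GPa
Step 3: Blend Young's modulus = 2.422 + 11.775 = 14.197 GPa

14.197 GPa


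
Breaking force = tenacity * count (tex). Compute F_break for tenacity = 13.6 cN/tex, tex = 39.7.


Formula: Breaking force = Tenacity * Linear density
F = 13.6 cN/tex * 39.7 tex
F = 539.92 cN

539.92 cN


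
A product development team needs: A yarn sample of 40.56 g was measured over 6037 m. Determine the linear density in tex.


Formula: Tex = (mass_g / length_m) * 1000
Substituting: Tex = (40.56 / 6037) * 1000
Intermediate: 40.56 / 6037 = 0.00671857 g/m
Tex = 0.00671857 * 1000 = 6.72 tex

6.72 tex


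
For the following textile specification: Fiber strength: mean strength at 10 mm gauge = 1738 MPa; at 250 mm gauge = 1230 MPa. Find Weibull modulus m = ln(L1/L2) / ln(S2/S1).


Formula: m = ln(L1/L2) / ln(S2/S1)
Step 1: ln(L1/L2) = ln(10/250) = -3.21888
Step 2: S2/S1 = 1230/1738 = 0.70771
Step 3: ln(S2/S1) = ln(0.70771) = -0.34572
Step 4: m = -3.21888 / -0.34572 = 9.31

9.31 (Weibull m)


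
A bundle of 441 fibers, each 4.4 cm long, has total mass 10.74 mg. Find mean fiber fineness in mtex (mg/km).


Formula: fineness (mtex) = mass (mg) / total length (km) = (mass_mg / total_length_m) * 1000
Step 1: Convert fiber length: 4.4 cm = 0.044 m
Step 2: Total fiber length = 441 * 0.044 = 19.404 m
Step 3: Linear density = 10.74 mg / 19.404 m = 0.5535 mg/m
Step 4: fineness = 0.5535 * 1000 = 553.5 mtex

553.5 mtex


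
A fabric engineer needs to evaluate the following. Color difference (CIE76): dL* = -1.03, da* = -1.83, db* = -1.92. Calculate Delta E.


Formula: Delta E = sqrt(dL*^2 + da*^2 + db*^2)
Step 1: dL*^2 = (-1.03)^2 = 1.0609
Step 2: da*^2 = (-1.83)^2 = 3.3489
Step 3: db*^2 = (-1.92)^2 = 3.6864
Step 4: Sum = 1.0609 + 3.3489 + 3.6864 = 8.0962
Step 5: Delta E = sqrt(8.0962) = 2.85

2.85 Delta E


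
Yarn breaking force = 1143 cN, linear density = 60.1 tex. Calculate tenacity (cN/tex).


Formula: Tenacity = Breaking force / Linear density
Tenacity = 1143 cN / 60.1 tex
Tenacity = 19.02 cN/tex

19.02 cN/tex


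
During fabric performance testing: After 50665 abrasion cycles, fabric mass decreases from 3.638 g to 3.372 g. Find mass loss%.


Formula: Mass loss% = ((m_before - m_after) / m_before) * 100
Step 1: Mass loss = 3.638 - 3.372 = 0.266 g
Step 2: Ratio = 0.266 / 3.638 = 0.0731171
Step 3: Mass loss% = 0.0731171 * 100 = 7.31171% ≈ 7.31%

7.31%


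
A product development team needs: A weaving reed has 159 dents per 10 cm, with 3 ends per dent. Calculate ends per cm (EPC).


Formula: EPC = (dents per 10 cm * ends per dent) / 10
Step 1: Total ends per 10 cm = 159 * 3 = 477
Step 2: EPC = 477 / 10 = 47.7 ends/cm

47.7 ends/cm


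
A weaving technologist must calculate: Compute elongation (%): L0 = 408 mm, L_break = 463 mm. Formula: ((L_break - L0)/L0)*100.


Formula: Elongation (%) = ((L_break - L0) / L0) * 100
Step 1: Extension = 463 - 408 = 55 mm
Step 2: Elongation = (55 / 408) * 100
Step 3: Elongation = 0.134804 * 100 = 13.4804% ≈ 13.5%

13.5%


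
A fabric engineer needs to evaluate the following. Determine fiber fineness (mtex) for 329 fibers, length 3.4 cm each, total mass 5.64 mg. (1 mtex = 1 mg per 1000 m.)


Formula: fineness (mtex) = mass (mg) / total length (km) = (mass_mg / total_length_m) * 1000
Step 1: Convert fiber length: 3.4 cm = 0.034 m
Step 2: Total fiber length = 329 * 0.034 = 11.186 m
Step 3: Linear density = 5.64 mg / 11.186 m = 0.5042 mg/m
Step 4: fineness = 0.5042 * 1000 = 504.2 mtex

504.2 mtex


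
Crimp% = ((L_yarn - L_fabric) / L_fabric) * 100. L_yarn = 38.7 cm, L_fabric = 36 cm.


Formula: Crimp% = ((L_yarn - L_fabric) / L_fabric) * 100
Step 1: Extension = 38.7 - 36 = 2.7 cm
Step 2: Crimp% = (2.7 / 36) * 100
Step 3: Crimp% = 0.075 * 100 = 7.5%

7.5%


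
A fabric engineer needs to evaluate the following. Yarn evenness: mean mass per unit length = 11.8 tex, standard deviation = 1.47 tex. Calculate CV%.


Formula: CV% = (standard deviation / mean) * 100
Step 1: Ratio = 1.47 / 11.8 = 0.124576
Step 2: CV% = 0.124576 * 100 = 12.4576% ≈ 12.5%

12.5%


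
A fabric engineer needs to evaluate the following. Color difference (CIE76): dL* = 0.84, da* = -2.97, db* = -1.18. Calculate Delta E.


Formula: Delta E = sqrt(dL*^2 + da*^2 + db*^2)
Step 1: dL*^2 = 0.84^2 = 0.7056
Step 2: da*^2 = (-2.97)^2 = 8.8209
Step 3: db*^2 = (-1.18)^2 = 1.3924
Step 4: Sum = 0.7056 + 8.8209 + 1.3924 = 10.9189
Step 5: Delta E = sqrt(10.9189) = 3.3

3.3 Delta E


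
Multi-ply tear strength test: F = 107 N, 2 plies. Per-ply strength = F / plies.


Formula: Per-ply strength = Total force / Number of plies
Per-ply = 107 N / 2
Per-ply = 53.5 N

53.5 N


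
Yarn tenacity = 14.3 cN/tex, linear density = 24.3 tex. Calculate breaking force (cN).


Formula: Breaking force = Tenacity * Linear density
F = 14.3 cN/tex * 24.3 tex
F = 347.49 cN

347.49 cN


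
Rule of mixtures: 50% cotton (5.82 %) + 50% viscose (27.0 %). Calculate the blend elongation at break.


Formula: Blend property = (fraction_A * property_A) + (fraction_B * property_B)
Step 1: Contribution A = 50/100 * 5.82 % = 2.91 %
Step 2: Contribution B = 50/100 * 27.0 % = 13.5 %
Step 3: Blend elongation at break = 2.91 + 13.5 = 16.41 %

16.41 %


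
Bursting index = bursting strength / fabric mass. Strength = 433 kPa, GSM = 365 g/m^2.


Formula: Bursting Index = Bursting Strength / Fabric GSM
BI = 433 kPa / 365 g/m^2
BI = 1.186 kPa/(g/m^2)

1.186 kPa/(g/m^2)


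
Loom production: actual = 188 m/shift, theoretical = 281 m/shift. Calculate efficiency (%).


Formula: Efficiency% = (Actual output / Theoretical output) * 100
Efficiency% = (188 / 281) * 100
Efficiency% = 0.669039 * 100 = 66.9039% ≈ 66.9%

66.9%


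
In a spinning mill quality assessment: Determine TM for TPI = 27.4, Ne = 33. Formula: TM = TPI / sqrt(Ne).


Formula: TM = TPI / sqrt(Ne)
Step 1: sqrt(Ne) = sqrt(33) = 5.7446
Step 2: TM = 27.4 / 5.7446 = 4.77

4.77 TM


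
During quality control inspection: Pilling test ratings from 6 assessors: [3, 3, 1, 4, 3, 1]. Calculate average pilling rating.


Formula: Mean = sum / count
Sum = 3 + 3 + 1 + 4 + 3 + 1 = 15
Mean = 15 / 6 = 2.5

2.5


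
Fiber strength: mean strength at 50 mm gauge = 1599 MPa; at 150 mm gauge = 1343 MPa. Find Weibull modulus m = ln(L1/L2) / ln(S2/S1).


Formula: m = ln(L1/L2) / ln(S2/S1)
Step 1: ln(L1/L2) = ln(50/150) = -1.09861
Step 2: S2/S1 = 1343/1599 = 0.8399
Step 3: ln(S2/S1) = ln(0.8399) = -0.17447
Step 4: m = -1.09861 / -0.17447 = 6.30

6.30 (Weibull m)


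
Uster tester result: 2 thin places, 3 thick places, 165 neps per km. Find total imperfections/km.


Formula: Total = thin places + thick places + neps
Total = 2 + 3 + 165
Total = 170 imperfections/km

170 imperfections/km


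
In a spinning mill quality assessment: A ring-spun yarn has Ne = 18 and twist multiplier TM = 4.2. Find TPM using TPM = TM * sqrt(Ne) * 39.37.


Formula: TPM = TM * sqrt(Ne) * 39.37
Step 1: sqrt(Ne) = sqrt(18) = 4.2426
Step 2: TM * sqrt(Ne) = 4.2 * 4.2426 = 17.8189
Step 3: TPM = 17.8189 * 39.37 = 702 twists/m

702 twists/m


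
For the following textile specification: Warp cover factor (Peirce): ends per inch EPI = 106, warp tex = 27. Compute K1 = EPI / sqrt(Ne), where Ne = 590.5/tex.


Formula: K1 = EPI / sqrt(Ne), with Ne = 590.5 / tex_warp
Step 1: Ne = 590.5 / 27 = 21.87
Step 2: sqrt(Ne) = sqrt(21.87) = 4.6765
Step 3: K1 = 106 / 4.6765 = 22.7

22.7


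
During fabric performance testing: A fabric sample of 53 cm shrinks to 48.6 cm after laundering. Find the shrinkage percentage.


Formula: Shrinkage% = ((L_before - L_after) / L_before) * 100
Step 1: Shrinkage = 53 - 48.6 = 4.4 cm
Step 2: Shrinkage% = (4.4 / 53) * 100
Step 3: Shrinkage% = 0.083019 * 100 = 8.3019% ≈ 8.3%

8.3%


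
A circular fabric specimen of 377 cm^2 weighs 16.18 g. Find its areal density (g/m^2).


Formula: GSM = mass_g / area_m2
Step 1: Convert area: 377 cm^2 = 377 / 10000 = 0.0377 m^2
Step 2: GSM = 16.18 g / 0.0377 m^2 = 429.2 g/m^2

429.2 g/m^2


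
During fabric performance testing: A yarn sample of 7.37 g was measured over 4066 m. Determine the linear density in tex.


Formula: Tex = (mass_g / length_m) * 1000
Substituting: Tex = (7.37 / 4066) * 1000
Intermediate: 7.37 / 4066 = 0.00181259 g/m
Tex = 0.00181259 * 1000 = 1.81 tex

1.81 tex


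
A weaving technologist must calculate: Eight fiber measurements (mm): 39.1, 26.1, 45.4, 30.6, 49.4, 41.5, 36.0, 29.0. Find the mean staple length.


Formula: Mean = sum of lengths / count
Sum = 39.1 + 26.1 + 45.4 + 30.6 + 49.4 + 41.5 + 36.0 + 29.0
Sum = 297.1 mm
Mean = 297.1 / 8 = 37.14 mm

37.14 mm


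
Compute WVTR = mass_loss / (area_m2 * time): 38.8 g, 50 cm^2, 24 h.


Formula: WVTR = mass_loss / (area * time)
Step 1: Convert area: 50 cm^2 = 0.005 m^2
Step 2: WVTR = 38.8 g / (0.005 m^2 * 24 h)
Step 3: WVTR = 38.8 / 0.12 = 323.3 g/m^2/h

323.3 g/m^2/h


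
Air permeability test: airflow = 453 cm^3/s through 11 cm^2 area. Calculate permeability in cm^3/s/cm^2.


Formula: Air Permeability = Airflow / Test Area
AP = 453 cm^3/s / 11 cm^2
AP = 41.2 cm^3/s/cm^2

41.2 cm^3/s/cm^2


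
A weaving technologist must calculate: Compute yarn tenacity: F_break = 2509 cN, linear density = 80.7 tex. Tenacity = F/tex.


Formula: Tenacity = Breaking force / Linear density
Tenacity = 2509 cN / 80.7 tex
Tenacity = 31.09 cN/tex

31.09 cN/tex


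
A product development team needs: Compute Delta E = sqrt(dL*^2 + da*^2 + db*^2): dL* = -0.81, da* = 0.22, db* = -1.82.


Formula: Delta E = sqrt(dL*^2 + da*^2 + db*^2)
Step 1: dL*^2 = (-0.81)^2 = 0.6561
Step 2: da*^2 = 0.22^2 = 0.0484
Step 3: db*^2 = (-1.82)^2 = 3.3124
Step 4: Sum = 0.6561 + 0.0484 + 3.3124 = 4.0169
Step 5: Delta E = sqrt(4.0169) = 2.0

2.0 Delta E


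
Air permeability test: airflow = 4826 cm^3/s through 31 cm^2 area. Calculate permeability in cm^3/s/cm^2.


Formula: Air Permeability = Airflow / Test Area
AP = 4826 cm^3/s / 31 cm^2
AP = 155.7 cm^3/s/cm^2

155.7 cm^3/s/cm^2


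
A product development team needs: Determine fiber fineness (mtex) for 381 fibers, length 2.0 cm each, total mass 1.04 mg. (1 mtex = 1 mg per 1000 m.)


Formula: fineness (mtex) = mass (mg) / total length (km) = (mass_mg / total_length_m) * 1000
Step 1: Convert fiber length: 2.0 cm = 0.02 m
Step 2: Total fiber length = 381 * 0.02 = 7.62 m
Step 3: Linear density = 1.04 mg / 7.62 m = 0.1365 mg/m
Step 4: fineness = 0.1365 * 1000 = 136.5 mtex

136.5 mtex


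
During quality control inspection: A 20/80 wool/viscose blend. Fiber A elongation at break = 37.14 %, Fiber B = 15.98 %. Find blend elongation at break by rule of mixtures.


Formula: Blend property = (fraction_A * property_A) + (fraction_B * property_B)
Step 1: Contribution A = 20/100 * 37.14 % = 7.428 %
Step 2: Contribution B = 80/100 * 15.98 % = 12.784 %
Step 3: Blend elongation at break = 7.428 + 12.784 = 20.212 %

20.212 %


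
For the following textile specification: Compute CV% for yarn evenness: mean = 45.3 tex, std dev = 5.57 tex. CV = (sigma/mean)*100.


Formula: CV% = (standard deviation / mean) * 100
Step 1: Ratio = 5.57 / 45.3 = 0.122958
Step 2: CV% = 0.122958 * 100 = 12.2958% ≈ 12.3%

12.3%


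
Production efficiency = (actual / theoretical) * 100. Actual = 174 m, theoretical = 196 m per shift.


Formula: Efficiency% = (Actual output / Theoretical output) * 100
Efficiency% = (174 / 196) * 100
Efficiency% = 0.887755 * 100 = 88.7755% ≈ 88.8%

88.8%


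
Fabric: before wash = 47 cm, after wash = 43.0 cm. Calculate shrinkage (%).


Formula: Shrinkage% = ((L_before - L_after) / L_before) * 100
Step 1: Shrinkage = 47 - 43.0 = 4.0 cm
Step 2: Shrinkage% = (4.0 / 47) * 100
Step 3: Shrinkage% = 0.085106 * 100 = 8.5106% ≈ 8.5%

8.5%


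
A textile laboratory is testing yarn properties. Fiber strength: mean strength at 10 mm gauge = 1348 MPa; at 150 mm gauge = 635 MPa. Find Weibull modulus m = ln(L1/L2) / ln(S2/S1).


Formula: m = ln(L1/L2) / ln(S2/S1)
Step 1: ln(L1/L2) = ln(10/150) = -2.70805
Step 2: S2/S1 = 635/1348 = 0.47107
Step 3: ln(S2/S1) = ln(0.47107) = -0.75275
Step 4: m = -2.70805 / -0.75275 = 3.60

3.60 (Weibull m)


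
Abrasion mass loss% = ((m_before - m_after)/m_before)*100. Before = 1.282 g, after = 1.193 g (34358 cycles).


Formula: Mass loss% = ((m_before - m_after) / m_before) * 100
Step 1: Mass loss = 1.282 - 1.193 = 0.089 g
Step 2: Ratio = 0.089 / 1.282 = 0.0694228
Step 3: Mass loss% = 0.0694228 * 100 = 6.94228% ≈ 6.94%

6.94%


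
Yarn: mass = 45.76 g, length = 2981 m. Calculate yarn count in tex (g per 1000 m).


Formula: Tex = (mass_g / length_m) * 1000
Substituting: Tex = (45.76 / 2981) * 1000
Intermediate: 45.76 / 2981 = 0.01535055 g/m
Tex = 0.01535055 * 1000 = 15.35 tex

15.35 tex


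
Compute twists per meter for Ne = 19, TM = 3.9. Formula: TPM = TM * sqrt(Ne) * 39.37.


Formula: TPM = TM * sqrt(Ne) * 39.37
Step 1: sqrt(Ne) = sqrt(19) = 4.3589
Step 2: TM * sqrt(Ne) = 3.9 * 4.3589 = 16.9997
Step 3: TPM = 16.9997 * 39.37 = 669 twists/m

669 twists/m


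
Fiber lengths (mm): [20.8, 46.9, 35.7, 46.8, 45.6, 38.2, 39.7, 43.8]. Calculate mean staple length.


Formula: Mean = sum of lengths / count
Sum = 20.8 + 46.9 + 35.7 + 46.8 + 45.6 + 38.2 + 39.7 + 43.8
Sum = 317.5 mm
Mean = 317.5 / 8 = 39.69 mm

39.69 mm


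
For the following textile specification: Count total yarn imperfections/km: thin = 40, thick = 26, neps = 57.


Formula: Total = thin places + thick places + neps
Total = 40 + 26 + 57
Total = 123 imperfections/km

123 imperfections/km


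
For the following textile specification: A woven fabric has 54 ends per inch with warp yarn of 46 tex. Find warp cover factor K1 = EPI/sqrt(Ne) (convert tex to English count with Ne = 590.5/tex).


Formula: K1 = EPI / sqrt(Ne), with Ne = 590.5 / tex_warp
Step 1: Ne = 590.5 / 46 = 12.837
Step 2: sqrt(Ne) = sqrt(12.837) = 3.5829
Step 3: K1 = 54 / 3.5829 = 15.1

15.1


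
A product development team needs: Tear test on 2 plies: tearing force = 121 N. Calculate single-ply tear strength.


Formula: Per-ply strength = Total force / Number of plies
Per-ply = 121 N / 2
Per-ply = 60.5 N

60.5 N


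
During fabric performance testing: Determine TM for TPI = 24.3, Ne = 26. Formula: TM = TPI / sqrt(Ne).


Formula: TM = TPI / sqrt(Ne)
Step 1: sqrt(Ne) = sqrt(26) = 5.099
Step 2: TM = 24.3 / 5.099 = 4.77

4.77 TM


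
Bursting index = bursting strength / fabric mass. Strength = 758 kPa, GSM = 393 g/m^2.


Formula: Bursting Index = Bursting Strength / Fabric GSM
BI = 758 kPa / 393 g/m^2
BI = 1.929 kPa/(g/m^2)

1.929 kPa/(g/m^2)


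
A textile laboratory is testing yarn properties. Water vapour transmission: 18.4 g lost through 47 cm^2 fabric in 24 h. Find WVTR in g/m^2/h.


Formula: WVTR = mass_loss / (area * time)
Step 1: Convert area: 47 cm^2 = 0.0047 m^2
Step 2: WVTR = 18.4 g / (0.0047 m^2 * 24 h)
Step 3: WVTR = 18.4 / 0.1128 = 163.1 g/m^2/h

163.1 g/m^2/h


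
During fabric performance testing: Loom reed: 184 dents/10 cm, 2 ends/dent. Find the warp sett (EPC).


Formula: EPC = (dents per 10 cm * ends per dent) / 10
Step 1: Total ends per 10 cm = 184 * 2 = 368
Step 2: EPC = 368 / 10 = 36.8 ends/cm

36.8 ends/cm


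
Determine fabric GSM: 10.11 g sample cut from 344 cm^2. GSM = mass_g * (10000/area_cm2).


Formula: GSM = mass_g / area_m2
Step 1: Convert area: 344 cm^2 = 344 / 10000 = 0.0344 m^2
Step 2: GSM = 10.11 g / 0.0344 m^2 = 293.9 g/m^2

293.9 g/m^2


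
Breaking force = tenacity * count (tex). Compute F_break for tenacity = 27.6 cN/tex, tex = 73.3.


Formula: Breaking force = Tenacity * Linear density
F = 27.6 cN/tex * 73.3 tex
F = 2023.08 cN

2023.08 cN


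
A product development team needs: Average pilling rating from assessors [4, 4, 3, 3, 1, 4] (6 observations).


Formula: Mean = sum / count
Sum = 4 + 4 + 3 + 3 + 1 + 4 = 19
Mean = 19 / 6 = 3.2

3.2


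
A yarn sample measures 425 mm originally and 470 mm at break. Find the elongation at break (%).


Formula: Elongation (%) = ((L_break - L0) / L0) * 100
Step 1: Extension = 470 - 425 = 45 mm
Step 2: Elongation = (45 / 425) * 100
Step 3: Elongation = 0.105882 * 100 = 10.5882% ≈ 10.6%

10.6%


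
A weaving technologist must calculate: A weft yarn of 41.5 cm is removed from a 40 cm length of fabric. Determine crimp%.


Formula: Crimp% = ((L_yarn - L_fabric) / L_fabric) * 100
Step 1: Extension = 41.5 - 40 = 1.5 cm
Step 2: Crimp% = (1.5 / 40) * 100
Step 3: Crimp% = 0.0375 * 100 = 3.75% ≈ 3.8%

3.8%


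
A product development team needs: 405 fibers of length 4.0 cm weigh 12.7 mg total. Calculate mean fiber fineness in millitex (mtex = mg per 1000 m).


Formula: fineness (mtex) = mass (mg) / total length (km) = (mass_mg / total_length_m) * 1000
Step 1: Convert fiber length: 4.0 cm = 0.04 m
Step 2: Total fiber length = 405 * 0.04 = 16.2 m
Step 3: Linear density = 12.7 mg / 16.2 m = 0.7840 mg/m
Step 4: fineness = 0.7840 * 1000 = 784.0 mtex

784.0 mtex


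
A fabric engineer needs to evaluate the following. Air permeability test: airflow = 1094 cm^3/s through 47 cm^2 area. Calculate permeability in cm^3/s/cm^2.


Formula: Air Permeability = Airflow / Test Area
AP = 1094 cm^3/s / 47 cm^2
AP = 23.3 cm^3/s/cm^2

23.3 cm^3/s/cm^2


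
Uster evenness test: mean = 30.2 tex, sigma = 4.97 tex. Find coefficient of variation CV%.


Formula: CV% = (standard deviation / mean) * 100
Step 1: Ratio = 4.97 / 30.2 = 0.16457
Step 2: CV% = 0.16457 * 100 = 16.457% ≈ 16.5%

16.5%


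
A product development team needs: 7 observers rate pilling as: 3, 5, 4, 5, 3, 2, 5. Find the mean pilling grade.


Formula: Mean = sum / count
Sum = 3 + 5 + 4 + 5 + 3 + 2 + 5 = 27
Mean = 27 / 7 = 3.9

3.9


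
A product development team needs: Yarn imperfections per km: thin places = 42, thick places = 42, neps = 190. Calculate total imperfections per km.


Formula: Total = thin places + thick places + neps
Total = 42 + 42 + 190
Total = 274 imperfections/km

274 imperfections/km


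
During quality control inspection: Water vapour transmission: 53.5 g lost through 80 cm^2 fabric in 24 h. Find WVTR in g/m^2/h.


Formula: WVTR = mass_loss / (area * time)
Step 1: Convert area: 80 cm^2 = 0.008 m^2
Step 2: WVTR = 53.5 g / (0.008 m^2 * 24 h)
Step 3: WVTR = 53.5 / 0.192 = 278.6 g/m^2/h

278.6 g/m^2/h


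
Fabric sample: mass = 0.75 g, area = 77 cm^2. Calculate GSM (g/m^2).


Formula: GSM = mass_g / area_m2
Step 1: Convert area: 77 cm^2 = 77 / 10000 = 0.0077 m^2
Step 2: GSM = 0.75 g / 0.0077 m^2 = 97.4 g/m^2

97.4 g/m^2


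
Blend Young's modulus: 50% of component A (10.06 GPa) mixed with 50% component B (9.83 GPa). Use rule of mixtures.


Formula: Blend property = (fraction_A * property_A) + (fraction_B * property_B)
Step 1: Contribution A = 50/100 * 10.06 GPa = 5.03 GPa
Step 2: Contribution B = 50/100 * 9.83 GPa = 4.915 GPa
Step 3: Blend Young's modulus = 5.03 + 4.915 = 9.945 GPa

9.945 GPa


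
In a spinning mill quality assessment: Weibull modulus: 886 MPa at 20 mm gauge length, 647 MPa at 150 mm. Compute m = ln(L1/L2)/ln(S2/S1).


Formula: m = ln(L1/L2) / ln(S2/S1)
Step 1: ln(L1/L2) = ln(20/150) = -2.01490
Step 2: S2/S1 = 647/886 = 0.73025
Step 3: ln(S2/S1) = ln(0.73025) = -0.31437
Step 4: m = -2.01490 / -0.31437 = 6.41

6.41 (Weibull m)


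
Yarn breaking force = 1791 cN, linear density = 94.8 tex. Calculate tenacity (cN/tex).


Formula: Tenacity = Breaking force / Linear density
Tenacity = 1791 cN / 94.8 tex
Tenacity = 18.89 cN/tex

18.89 cN/tex


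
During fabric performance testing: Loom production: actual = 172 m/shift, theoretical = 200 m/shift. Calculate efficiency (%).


Formula: Efficiency% = (Actual output / Theoretical output) * 100
Efficiency% = (172 / 200) * 100
Efficiency% = 0.86 * 100 = 86.0%

86.0%


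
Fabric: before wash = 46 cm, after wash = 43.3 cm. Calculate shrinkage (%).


Formula: Shrinkage% = ((L_before - L_after) / L_before) * 100
Step 1: Shrinkage = 46 - 43.3 = 2.7 cm
Step 2: Shrinkage% = (2.7 / 46) * 100
Step 3: Shrinkage% = 0.058696 * 100 = 5.8696% ≈ 5.9%

5.9%


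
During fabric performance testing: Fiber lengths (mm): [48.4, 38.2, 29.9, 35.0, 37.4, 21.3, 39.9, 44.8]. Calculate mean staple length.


Formula: Mean = sum of lengths / count
Sum = 48.4 + 38.2 + 29.9 + 35.0 + 37.4 + 21.3 + 39.9 + 44.8
Sum = 294.9 mm
Mean = 294.9 / 8 = 36.86 mm

36.86 mm


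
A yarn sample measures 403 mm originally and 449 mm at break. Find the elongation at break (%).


Formula: Elongation (%) = ((L_break - L0) / L0) * 100
Step 1: Extension = 449 - 403 = 46 mm
Step 2: Elongation = (46 / 403) * 100
Step 3: Elongation = 0.114144 * 100 = 11.4144% ≈ 11.4%

11.4%


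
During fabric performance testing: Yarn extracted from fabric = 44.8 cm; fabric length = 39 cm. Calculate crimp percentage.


Formula: Crimp% = ((L_yarn - L_fabric) / L_fabric) * 100
Step 1: Extension = 44.8 - 39 = 5.8 cm
Step 2: Crimp% = (5.8 / 39) * 100
Step 3: Crimp% = 0.148718 * 100 = 14.8718% ≈ 14.9%

14.9%


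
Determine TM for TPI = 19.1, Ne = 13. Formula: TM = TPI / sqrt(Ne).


Formula: TM = TPI / sqrt(Ne)
Step 1: sqrt(Ne) = sqrt(13) = 3.6056
Step 2: TM = 19.1 / 3.6056 = 5.30

5.30 TM
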